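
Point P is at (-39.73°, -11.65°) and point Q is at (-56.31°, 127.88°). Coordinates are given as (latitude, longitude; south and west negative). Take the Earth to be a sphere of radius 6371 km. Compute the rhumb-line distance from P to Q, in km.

Δψ = ln[tan(π/4+φ₂/2)/tan(π/4+φ₁/2)] = -0.4380;  Δφ = -0.2894 rad,  Δλ = +2.4353 rad
q = Δφ/Δψ = 0.6607
d = R·√(Δφ² + q²Δλ²) = 6371·1.63475 = 10415 km

10415 km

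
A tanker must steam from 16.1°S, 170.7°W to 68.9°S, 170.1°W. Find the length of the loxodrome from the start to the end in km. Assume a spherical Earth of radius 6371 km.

Δψ = ln[tan(π/4+φ₂/2)/tan(π/4+φ₁/2)] = -1.3959;  Δφ = -0.9215 rad,  Δλ = +0.0105 rad
q = Δφ/Δψ = 0.6602
d = R·√(Δφ² + q²Δλ²) = 6371·0.92156 = 5871 km

5871 km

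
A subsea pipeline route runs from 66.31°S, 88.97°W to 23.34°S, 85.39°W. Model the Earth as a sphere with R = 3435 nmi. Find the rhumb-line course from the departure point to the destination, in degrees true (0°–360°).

3.1°

Meridional parts: M(φ₁)=-1.5619, M(φ₂)=-0.4191 → ΔM = +1.1428;  Δλ = +0.0625 rad
tan C = Δλ / ΔM = +0.0547 → C = 3.13°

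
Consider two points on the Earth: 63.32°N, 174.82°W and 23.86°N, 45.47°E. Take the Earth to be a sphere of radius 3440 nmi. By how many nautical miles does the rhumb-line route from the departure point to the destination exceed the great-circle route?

953 nmi

Great circle: cos σ = sin φ₁ sin φ₂ + cos φ₁ cos φ₂ cos Δλ,  σ = 1.5226 rad → d_gc = 5237.6 nmi
Rhumb line: Δψ = -1.0101, q = Δφ/Δψ = 0.6818, d_rh = R√(Δφ²+q²Δλ²) = 6190.3 nmi
Excess = 6190.3 − 5237.6 = 952.7 ≈ 953 nmi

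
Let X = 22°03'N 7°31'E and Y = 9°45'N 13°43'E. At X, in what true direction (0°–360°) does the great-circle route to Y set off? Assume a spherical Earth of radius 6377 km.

153.2°

N = sin Δλ·cos φ₂ = +0.1064;  D = cos φ₁ sin φ₂ − sin φ₁ cos φ₂ cos Δλ = -0.2109
initial course = atan2(N, D) = 153.22°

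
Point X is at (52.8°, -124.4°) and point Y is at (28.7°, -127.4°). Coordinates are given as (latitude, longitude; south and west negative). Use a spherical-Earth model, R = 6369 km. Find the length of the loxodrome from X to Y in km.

Rhumb course C = atan2(Δλ, Δψ) with Δψ = ln[tan(π/4+φ₂/2)/tan(π/4+φ₁/2)] = -0.5658, Δλ = -0.0524 → C = 185.29°
d = R·|Δφ| / |cos C| = 6369·0.42062 / 0.99574 = 2690 km

2690 km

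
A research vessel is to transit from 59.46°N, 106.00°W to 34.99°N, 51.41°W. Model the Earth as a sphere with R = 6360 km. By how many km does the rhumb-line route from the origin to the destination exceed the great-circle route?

104 km

Great circle: cos σ = sin φ₁ sin φ₂ + cos φ₁ cos φ₂ cos Δλ,  σ = 0.7450 rad → d_gc = 4738.1 km
Rhumb line: Δψ = -0.6456, q = Δφ/Δψ = 0.6615, d_rh = R√(Δφ²+q²Δλ²) = 4842.0 km
Excess = 4842.0 − 4738.1 = 103.9 ≈ 104 km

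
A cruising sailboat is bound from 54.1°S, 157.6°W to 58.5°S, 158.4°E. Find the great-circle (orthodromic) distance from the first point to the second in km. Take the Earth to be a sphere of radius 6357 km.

2701 km

Haversine: a = sin²(Δφ/2)+cos φ₁ cos φ₂ sin²(Δλ/2) = 0.04447;  σ = 2·atan2(√a,√(1−a))
σ = 24.347° → d = Rσ = 6357·0.42494 = 2701 km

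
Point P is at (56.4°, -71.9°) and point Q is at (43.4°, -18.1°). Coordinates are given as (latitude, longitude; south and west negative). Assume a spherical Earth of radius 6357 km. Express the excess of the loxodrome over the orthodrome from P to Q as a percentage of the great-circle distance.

2.3%

Great circle: σ = 0.6271 rad → d_gc = Rσ = 3986.2 km
Rhumb: Δφ = -0.2269, Δλ = +0.9390, Δψ = -0.3552, q = Δφ/Δψ = 0.6388 → d_rh = R√(Δφ²+q²Δλ²) = 4076.8 km
Excess = (4076.8 − 3986.2) / 3986.2 = 90.6 / 3986.2 = 2.27% ≈ 2.3%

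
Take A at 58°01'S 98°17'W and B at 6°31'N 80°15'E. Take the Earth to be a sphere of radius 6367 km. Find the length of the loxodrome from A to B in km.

17887 km

Δψ = ln[tan(π/4+φ₂/2)/tan(π/4+φ₁/2)] = +1.3637;  Δφ = +1.1263 rad,  Δλ = +3.1160 rad
q = Δφ/Δψ = 0.8259
d = R·√(Δφ² + q²Δλ²) = 6367·2.80928 = 17887 km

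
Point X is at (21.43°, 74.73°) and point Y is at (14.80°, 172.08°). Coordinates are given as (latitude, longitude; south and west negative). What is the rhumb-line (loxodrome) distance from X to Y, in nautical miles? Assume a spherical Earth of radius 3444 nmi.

5572 nmi

Rhumb course C = atan2(Δλ, Δψ) with Δψ = ln[tan(π/4+φ₂/2)/tan(π/4+φ₁/2)] = -0.1218, Δλ = +1.6991 → C = 94.10°
d = R·|Δφ| / |cos C| = 3444·0.11572 / 0.07152 = 5572 nmi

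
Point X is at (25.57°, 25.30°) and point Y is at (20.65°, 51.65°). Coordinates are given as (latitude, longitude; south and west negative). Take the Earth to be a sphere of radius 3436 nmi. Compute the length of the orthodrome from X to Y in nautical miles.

1480 nmi

cos σ = sin φ₁ sin φ₂ + cos φ₁ cos φ₂ cos Δλ
      = sin(25.57°)sin(20.65°) + cos(25.57°)cos(20.65°)cos(26.35°) = 0.9086
σ = 24.686° → d = Rσ = 3436·0.43085 = 1480 nmi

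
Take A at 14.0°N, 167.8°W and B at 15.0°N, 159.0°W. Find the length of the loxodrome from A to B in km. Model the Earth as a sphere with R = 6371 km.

Δψ = ln[tan(π/4+φ₂/2)/tan(π/4+φ₁/2)] = +0.0180;  Δφ = +0.0175 rad,  Δλ = +0.1536 rad
q = Δφ/Δψ = 0.9681
d = R·√(Δφ² + q²Δλ²) = 6371·0.14972 = 954 km

954 km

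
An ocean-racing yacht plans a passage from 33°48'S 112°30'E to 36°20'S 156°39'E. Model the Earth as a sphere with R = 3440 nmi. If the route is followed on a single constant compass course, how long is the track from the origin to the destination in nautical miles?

2175 nmi

Δψ = ln[tan(π/4+φ₂/2)/tan(π/4+φ₁/2)] = -0.0540;  Δφ = -0.0442 rad,  Δλ = +0.7706 rad
q = Δφ/Δψ = 0.8184
d = R·√(Δφ² + q²Δλ²) = 3440·0.63214 = 2175 nmi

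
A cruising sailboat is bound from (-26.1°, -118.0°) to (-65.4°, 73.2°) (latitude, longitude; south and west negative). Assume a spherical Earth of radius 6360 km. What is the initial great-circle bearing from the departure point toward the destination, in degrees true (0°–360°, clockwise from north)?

184.6°

N = sin Δλ·cos φ₂ = -0.0809;  D = cos φ₁ sin φ₂ − sin φ₁ cos φ₂ cos Δλ = -0.9962
initial course = atan2(N, D) = 184.64°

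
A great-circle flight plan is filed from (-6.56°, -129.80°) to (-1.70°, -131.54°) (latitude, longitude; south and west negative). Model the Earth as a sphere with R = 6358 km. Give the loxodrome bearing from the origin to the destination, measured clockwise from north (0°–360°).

340.4°

Meridional parts: M(φ₁)=-0.1147, M(φ₂)=-0.0297 → ΔM = +0.0851;  Δλ = -0.0304 rad
tan C = Δλ / ΔM = -0.3570 → C = 340.35°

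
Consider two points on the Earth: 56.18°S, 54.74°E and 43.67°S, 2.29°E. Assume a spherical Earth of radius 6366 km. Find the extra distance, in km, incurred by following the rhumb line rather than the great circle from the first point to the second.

84 km

Great circle: cos σ = sin φ₁ sin φ₂ + cos φ₁ cos φ₂ cos Δλ,  σ = 0.6111 rad → d_gc = 3890.2 km
Rhumb line: Δψ = +0.3418, q = Δφ/Δψ = 0.6389, d_rh = R√(Δφ²+q²Δλ²) = 3974.0 km
Excess = 3974.0 − 3890.2 = 83.8 ≈ 84 km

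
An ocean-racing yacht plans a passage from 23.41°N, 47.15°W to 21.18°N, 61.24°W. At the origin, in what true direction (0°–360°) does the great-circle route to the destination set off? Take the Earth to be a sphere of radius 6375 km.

263.0°

θ = atan2( sin Δλ·cos φ₂ ,  cos φ₁ sin φ₂ − sin φ₁ cos φ₂ cos Δλ )
  = atan2(-0.2270, -0.0278) = 263.03°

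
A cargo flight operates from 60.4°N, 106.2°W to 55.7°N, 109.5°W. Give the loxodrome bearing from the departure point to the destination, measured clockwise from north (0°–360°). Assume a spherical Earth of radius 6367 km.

200.4°

Δψ = ln[tan(π/4+φ₂/2)/tan(π/4+φ₁/2)] = -0.1553
Δλ = -0.0576 rad (taken the short way round)
course = atan2(Δλ, Δψ) = 200.35°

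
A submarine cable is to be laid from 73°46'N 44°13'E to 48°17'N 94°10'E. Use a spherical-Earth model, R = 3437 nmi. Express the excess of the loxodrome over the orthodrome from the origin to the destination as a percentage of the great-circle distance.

Great circle: σ = 0.5801 rad → d_gc = Rσ = 1994.0 nmi
Rhumb: Δφ = -0.4448, Δλ = +0.8718, Δψ = -0.9827, q = Δφ/Δψ = 0.4526 → d_rh = R√(Δφ²+q²Δλ²) = 2043.5 nmi
Excess = (2043.5 − 1994.0) / 1994.0 = 49.5 / 1994.0 = 2.48% ≈ 2.5%

2.5%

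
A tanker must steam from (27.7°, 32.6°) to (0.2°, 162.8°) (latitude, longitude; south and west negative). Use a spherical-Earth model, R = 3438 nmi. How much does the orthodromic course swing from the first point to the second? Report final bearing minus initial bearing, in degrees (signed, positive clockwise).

+56.3°

Initial bearing θ₁ = atan2(sin Δλ cos φ₂, cos φ₁ sin φ₂ − sin φ₁ cos φ₂ cos Δλ) = 68.35°
Final bearing θ₂ = (initial bearing from the destination back to the start) + 180° = 124.62°
Δθ = θ₂ − θ₁ = +56.3°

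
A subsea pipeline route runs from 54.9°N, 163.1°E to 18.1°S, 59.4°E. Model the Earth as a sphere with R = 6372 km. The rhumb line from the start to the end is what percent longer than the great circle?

Great circle: σ = 1.9645 rad → d_gc = Rσ = 12517.9 km
Rhumb: Δφ = -1.2741, Δλ = -1.8099, Δψ = -1.4725, q = Δφ/Δψ = 0.8653 → d_rh = R√(Δφ²+q²Δλ²) = 12864.2 km
Excess = (12864.2 − 12517.9) / 12517.9 = 346.3 / 12517.9 = 2.77% ≈ 2.8%

2.8%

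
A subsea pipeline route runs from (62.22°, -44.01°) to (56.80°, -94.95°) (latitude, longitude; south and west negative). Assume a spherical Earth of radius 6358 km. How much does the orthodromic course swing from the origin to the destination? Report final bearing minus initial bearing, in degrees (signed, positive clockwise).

At departure: θ₁ = atan2(sin Δλ cos φ₂, cos φ₁ sin φ₂ − sin φ₁ cos φ₂ cos Δλ) = 281.27°
At arrival: θ₂ = atan2(sin Δλ cos φ₁, −cos φ₂ sin φ₁ + sin φ₂ cos φ₁ cos Δλ) = 236.59°
Δθ = θ₂ − θ₁ = -44.7°

-44.7°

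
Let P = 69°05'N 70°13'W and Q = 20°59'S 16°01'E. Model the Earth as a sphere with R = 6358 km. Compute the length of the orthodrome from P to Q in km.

12009 km

cos σ = sin φ₁ sin φ₂ + cos φ₁ cos φ₂ cos Δλ
      = sin(69.08°)sin(-20.98°) + cos(69.08°)cos(-20.98°)cos(86.23°) = -0.3126
σ = 108.216° → d = Rσ = 6358·1.88873 = 12009 km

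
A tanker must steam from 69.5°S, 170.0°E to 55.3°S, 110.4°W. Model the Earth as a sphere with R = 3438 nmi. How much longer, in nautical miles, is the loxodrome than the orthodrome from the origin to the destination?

149 nmi

Great circle: cos σ = sin φ₁ sin φ₂ + cos φ₁ cos φ₂ cos Δλ,  σ = 0.6333 rad → d_gc = 2177.3 nmi
Rhumb line: Δψ = +0.5468, q = Δφ/Δψ = 0.4532, d_rh = R√(Δφ²+q²Δλ²) = 2326.5 nmi
Excess = 2326.5 − 2177.3 = 149.2 ≈ 149 nmi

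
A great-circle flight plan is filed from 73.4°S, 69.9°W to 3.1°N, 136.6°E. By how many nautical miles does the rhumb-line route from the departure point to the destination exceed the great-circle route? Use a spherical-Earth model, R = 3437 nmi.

Great circle: cos σ = sin φ₁ sin φ₂ + cos φ₁ cos φ₂ cos Δλ,  σ = 1.8830 rad → d_gc = 6471.75 nmi
Rhumb line: Δψ = +1.9791, q = Δφ/Δψ = 0.6746, d_rh = R√(Δφ²+q²Δλ²) = 7723.33 nmi
Excess = 7723.33 − 6471.75 = 1251.58 ≈ 1252 nmi

1252 nmi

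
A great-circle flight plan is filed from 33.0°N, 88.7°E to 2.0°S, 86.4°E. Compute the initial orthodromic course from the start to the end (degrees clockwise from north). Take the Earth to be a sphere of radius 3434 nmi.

184.0°

N = sin Δλ·cos φ₂ = -0.0401;  D = cos φ₁ sin φ₂ − sin φ₁ cos φ₂ cos Δλ = -0.5731
initial course = atan2(N, D) = 184.00°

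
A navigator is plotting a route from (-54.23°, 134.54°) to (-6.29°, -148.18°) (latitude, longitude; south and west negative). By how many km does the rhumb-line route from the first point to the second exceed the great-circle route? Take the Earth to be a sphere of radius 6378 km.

Great circle: cos σ = sin φ₁ sin φ₂ + cos φ₁ cos φ₂ cos Δλ,  σ = 1.3522 rad → d_gc = 8624.6 km
Rhumb line: Δψ = +1.0210, q = Δφ/Δψ = 0.8195, d_rh = R√(Δφ²+q²Δλ²) = 8841.7 km
Excess = 8841.7 − 8624.6 = 217.1 ≈ 217 km

217 km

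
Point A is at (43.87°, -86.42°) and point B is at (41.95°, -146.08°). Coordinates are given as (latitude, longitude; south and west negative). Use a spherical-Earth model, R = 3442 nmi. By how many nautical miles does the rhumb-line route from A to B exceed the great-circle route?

58 nmi

Great circle: cos σ = sin φ₁ sin φ₂ + cos φ₁ cos φ₂ cos Δλ,  σ = 0.7464 rad → d_gc = 2569.3 nmi
Rhumb line: Δψ = -0.0458, q = Δφ/Δψ = 0.7323, d_rh = R√(Δφ²+q²Δλ²) = 2627.2 nmi
Excess = 2627.2 − 2569.3 = 57.9 ≈ 58 nmi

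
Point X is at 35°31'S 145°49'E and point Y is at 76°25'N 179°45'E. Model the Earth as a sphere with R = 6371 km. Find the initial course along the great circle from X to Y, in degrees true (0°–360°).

8.2°

θ = atan2( sin Δλ·cos φ₂ ,  cos φ₁ sin φ₂ − sin φ₁ cos φ₂ cos Δλ )
  = atan2(+0.1311, +0.9044) = 8.25°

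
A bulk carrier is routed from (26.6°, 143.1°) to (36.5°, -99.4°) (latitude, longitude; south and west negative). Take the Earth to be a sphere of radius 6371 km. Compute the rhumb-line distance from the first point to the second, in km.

Rhumb course C = atan2(Δλ, Δψ) with Δψ = ln[tan(π/4+φ₂/2)/tan(π/4+φ₁/2)] = +0.2032, Δλ = +2.0508 → C = 84.34°
d = R·|Δφ| / |cos C| = 6371·0.17279 / 0.09860 = 11164 km

11164 km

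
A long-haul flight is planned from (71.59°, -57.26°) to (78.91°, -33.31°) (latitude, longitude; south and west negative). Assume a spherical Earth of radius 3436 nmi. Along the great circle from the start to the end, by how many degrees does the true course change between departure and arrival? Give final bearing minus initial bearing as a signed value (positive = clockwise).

At departure: θ₁ = atan2(sin Δλ cos φ₂, cos φ₁ sin φ₂ − sin φ₁ cos φ₂ cos Δλ) = 28.62°
At arrival: θ₂ = atan2(sin Δλ cos φ₁, −cos φ₂ sin φ₁ + sin φ₂ cos φ₁ cos Δλ) = 51.84°
Δθ = θ₂ − θ₁ = +23.2°

+23.2°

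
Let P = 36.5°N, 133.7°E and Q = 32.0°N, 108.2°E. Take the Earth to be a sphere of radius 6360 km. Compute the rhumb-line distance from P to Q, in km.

2391 km

Rhumb course C = atan2(Δλ, Δψ) with Δψ = ln[tan(π/4+φ₂/2)/tan(π/4+φ₁/2)] = -0.0951, Δλ = -0.4451 → C = 257.94°
d = R·|Δφ| / |cos C| = 6360·0.07854 / 0.20889 = 2391 km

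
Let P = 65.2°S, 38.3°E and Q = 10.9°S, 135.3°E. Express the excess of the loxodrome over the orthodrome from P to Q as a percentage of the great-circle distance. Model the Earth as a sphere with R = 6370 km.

Great circle: σ = 1.4490 rad → d_gc = Rσ = 9230.4 km
Rhumb: Δφ = +0.9477, Δλ = +1.6930, Δψ = +1.3233, q = Δφ/Δψ = 0.7161 → d_rh = R√(Δφ²+q²Δλ²) = 9802.6 km
Excess = (9802.6 − 9230.4) / 9230.4 = 572.2 / 9230.4 = 6.20% ≈ 6.2%

6.2%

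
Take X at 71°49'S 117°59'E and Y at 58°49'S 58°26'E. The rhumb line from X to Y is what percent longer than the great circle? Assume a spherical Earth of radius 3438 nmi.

3.9%

Great circle: σ = 0.4631 rad → d_gc = Rσ = 1592.1 nmi
Rhumb: Δφ = +0.2269, Δλ = -1.0393, Δψ = +0.5561, q = Δφ/Δψ = 0.4080 → d_rh = R√(Δφ²+q²Δλ²) = 1653.6 nmi
Excess = (1653.6 − 1592.1) / 1592.1 = 61.5 / 1592.1 = 3.86% ≈ 3.9%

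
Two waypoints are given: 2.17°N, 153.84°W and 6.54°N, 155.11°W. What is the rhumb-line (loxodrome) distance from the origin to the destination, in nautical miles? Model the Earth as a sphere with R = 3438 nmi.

Δψ = ln[tan(π/4+φ₂/2)/tan(π/4+φ₁/2)] = +0.0765;  Δφ = +0.0763 rad,  Δλ = -0.0222 rad
q = Δφ/Δψ = 0.9969
d = R·√(Δφ² + q²Δλ²) = 3438·0.07941 = 273 nmi

273 nmi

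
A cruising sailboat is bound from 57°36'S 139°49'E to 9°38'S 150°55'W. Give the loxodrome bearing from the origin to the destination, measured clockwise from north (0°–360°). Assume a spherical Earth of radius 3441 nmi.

Δψ = ln[tan(π/4+φ₂/2)/tan(π/4+φ₁/2)] = +1.0671
Δλ = +1.2089 rad (taken the short way round)
course = atan2(Δλ, Δψ) = 48.57°

48.6°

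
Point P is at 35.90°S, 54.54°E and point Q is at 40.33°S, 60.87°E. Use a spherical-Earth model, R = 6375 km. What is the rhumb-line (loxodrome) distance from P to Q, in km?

741 km

Δψ = ln[tan(π/4+φ₂/2)/tan(π/4+φ₁/2)] = -0.0983;  Δφ = -0.0773 rad,  Δλ = +0.1105 rad
q = Δφ/Δψ = 0.7863
d = R·√(Δφ² + q²Δλ²) = 6375·0.11630 = 741 km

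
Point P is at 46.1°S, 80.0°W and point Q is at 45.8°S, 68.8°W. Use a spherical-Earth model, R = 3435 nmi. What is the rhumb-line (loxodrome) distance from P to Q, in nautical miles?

467 nmi

Δψ = ln[tan(π/4+φ₂/2)/tan(π/4+φ₁/2)] = +0.0075;  Δφ = +0.0052 rad,  Δλ = +0.1955 rad
q = Δφ/Δψ = 0.6953
d = R·√(Δφ² + q²Δλ²) = 3435·0.13601 = 467 nmi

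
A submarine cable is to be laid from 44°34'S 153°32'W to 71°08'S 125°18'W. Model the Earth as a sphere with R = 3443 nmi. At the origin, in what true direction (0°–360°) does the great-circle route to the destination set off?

162.1°

θ = atan2( sin Δλ·cos φ₂ ,  cos φ₁ sin φ₂ − sin φ₁ cos φ₂ cos Δλ )
  = atan2(+0.1530, -0.4742) = 162.12°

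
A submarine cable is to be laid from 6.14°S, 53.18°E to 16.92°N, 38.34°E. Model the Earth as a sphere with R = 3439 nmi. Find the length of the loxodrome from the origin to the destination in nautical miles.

1641 nmi

Rhumb course C = atan2(Δλ, Δψ) with Δψ = ln[tan(π/4+φ₂/2)/tan(π/4+φ₁/2)] = +0.4071, Δλ = -0.2590 → C = 327.53°
d = R·|Δφ| / |cos C| = 3439·0.40247 / 0.84369 = 1641 nmi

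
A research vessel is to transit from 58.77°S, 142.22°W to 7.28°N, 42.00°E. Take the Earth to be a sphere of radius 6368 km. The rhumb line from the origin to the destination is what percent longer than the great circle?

23.7%

Great circle: σ = 2.2411 rad → d_gc = Rσ = 14271.6 km
Rhumb: Δφ = +1.1528, Δλ = -3.0679, Δψ = +1.4022, q = Δφ/Δψ = 0.8221 → d_rh = R√(Δφ²+q²Δλ²) = 17659.7 km
Excess = (17659.7 − 14271.6) / 14271.6 = 3388.1 / 14271.6 = 23.74% ≈ 23.7%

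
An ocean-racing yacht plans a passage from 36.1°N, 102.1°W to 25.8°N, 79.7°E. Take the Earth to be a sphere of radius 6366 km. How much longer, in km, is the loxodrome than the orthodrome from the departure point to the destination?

3860 km

Great circle: cos σ = sin φ₁ sin φ₂ + cos φ₁ cos φ₂ cos Δλ,  σ = 2.0608 rad → d_gc = 13119.2 km
Rhumb line: Δψ = -0.2101, q = Δφ/Δψ = 0.8556, d_rh = R√(Δφ²+q²Δλ²) = 16979.5 km
Excess = 16979.5 − 13119.2 = 3860.3 ≈ 3860 km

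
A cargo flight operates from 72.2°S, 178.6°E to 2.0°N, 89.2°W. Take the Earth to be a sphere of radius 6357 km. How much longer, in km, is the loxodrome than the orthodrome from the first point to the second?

Great circle: cos σ = sin φ₁ sin φ₂ + cos φ₁ cos φ₂ cos Δλ,  σ = 1.6158 rad → d_gc = 10271.4 km
Rhumb line: Δψ = +1.8890, q = Δφ/Δψ = 0.6856, d_rh = R√(Δφ²+q²Δλ²) = 10814.7 km
Excess = 10814.7 − 10271.4 = 543.3 ≈ 543 km

543 km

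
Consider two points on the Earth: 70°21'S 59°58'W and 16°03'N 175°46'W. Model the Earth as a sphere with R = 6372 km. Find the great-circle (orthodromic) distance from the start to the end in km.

12638 km

cos σ = sin φ₁ sin φ₂ + cos φ₁ cos φ₂ cos Δλ
      = sin(-70.35°)sin(16.05°) + cos(-70.35°)cos(16.05°)cos(-115.80°) = -0.4010
σ = 113.642° → d = Rσ = 6372·1.98343 = 12638 km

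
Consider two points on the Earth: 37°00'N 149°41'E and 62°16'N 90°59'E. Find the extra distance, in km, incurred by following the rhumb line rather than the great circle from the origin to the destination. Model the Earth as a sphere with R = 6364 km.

Great circle: cos σ = sin φ₁ sin φ₂ + cos φ₁ cos φ₂ cos Δλ,  σ = 0.7587 rad → d_gc = 4828.1 km
Rhumb line: Δψ = +0.7030, q = Δφ/Δψ = 0.6273, d_rh = R√(Δφ²+q²Δλ²) = 4960.4 km
Excess = 4960.4 − 4828.1 = 132.3 ≈ 132 km

132 km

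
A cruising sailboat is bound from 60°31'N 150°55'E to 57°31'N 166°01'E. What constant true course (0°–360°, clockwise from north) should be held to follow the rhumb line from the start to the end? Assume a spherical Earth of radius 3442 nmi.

Δψ = ln[tan(π/4+φ₂/2)/tan(π/4+φ₁/2)] = -0.1018
Δλ = +0.2635 rad (taken the short way round)
course = atan2(Δλ, Δψ) = 111.12°

111.1°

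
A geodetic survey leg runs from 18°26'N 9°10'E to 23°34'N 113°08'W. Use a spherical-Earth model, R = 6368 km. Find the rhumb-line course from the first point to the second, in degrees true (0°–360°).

Meridional parts: M(φ₁)=+0.3274, M(φ₂)=+0.4234 → ΔM = +0.0960;  Δλ = -2.1345 rad
tan C = Δλ / ΔM = -22.2326 → C = 272.58°

272.6°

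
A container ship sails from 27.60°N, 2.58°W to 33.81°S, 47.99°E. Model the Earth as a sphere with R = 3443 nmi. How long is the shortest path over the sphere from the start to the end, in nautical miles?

Haversine: a = sin²(Δφ/2)+cos φ₁ cos φ₂ sin²(Δλ/2) = 0.39506;  σ = 2·atan2(√a,√(1−a))
σ = 77.885° → d = Rσ = 3443·1.35935 = 4680 nmi

4680 nmi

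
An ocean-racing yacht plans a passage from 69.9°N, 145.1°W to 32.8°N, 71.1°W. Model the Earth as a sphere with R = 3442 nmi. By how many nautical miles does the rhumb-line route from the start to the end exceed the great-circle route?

Great circle: cos σ = sin φ₁ sin φ₂ + cos φ₁ cos φ₂ cos Δλ,  σ = 0.9418 rad → d_gc = 3241.7 nmi
Rhumb line: Δψ = -1.1238, q = Δφ/Δψ = 0.5762, d_rh = R√(Δφ²+q²Δλ²) = 3395.4 nmi
Excess = 3395.4 − 3241.7 = 153.7 ≈ 154 nmi

154 nmi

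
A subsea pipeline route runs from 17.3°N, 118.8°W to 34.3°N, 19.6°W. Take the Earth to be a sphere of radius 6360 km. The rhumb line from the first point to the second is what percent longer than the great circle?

3.2%

Great circle: σ = 1.5293 rad → d_gc = Rσ = 9726.4 km
Rhumb: Δφ = +0.2967, Δλ = +1.7314, Δψ = +0.3313, q = Δφ/Δψ = 0.8955 → d_rh = R√(Δφ²+q²Δλ²) = 10039.2 km
Excess = (10039.2 − 9726.4) / 9726.4 = 312.8 / 9726.4 = 3.22% ≈ 3.2%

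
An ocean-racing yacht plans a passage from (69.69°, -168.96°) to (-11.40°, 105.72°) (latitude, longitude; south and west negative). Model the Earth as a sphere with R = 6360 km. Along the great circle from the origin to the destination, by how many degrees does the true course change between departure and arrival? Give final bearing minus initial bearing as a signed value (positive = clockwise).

Initial bearing θ₁ = atan2(sin Δλ cos φ₂, cos φ₁ sin φ₂ − sin φ₁ cos φ₂ cos Δλ) = 261.64°
Final bearing θ₂ = (initial bearing from the destination back to the start) + 180° = 200.51°
Δθ = θ₂ − θ₁ = -61.1°

-61.1°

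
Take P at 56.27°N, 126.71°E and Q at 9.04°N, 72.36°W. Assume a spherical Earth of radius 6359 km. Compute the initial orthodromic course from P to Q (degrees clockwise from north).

20.5°

θ = atan2( sin Δλ·cos φ₂ ,  cos φ₁ sin φ₂ − sin φ₁ cos φ₂ cos Δλ )
  = atan2(+0.3227, +0.8635) = 20.49°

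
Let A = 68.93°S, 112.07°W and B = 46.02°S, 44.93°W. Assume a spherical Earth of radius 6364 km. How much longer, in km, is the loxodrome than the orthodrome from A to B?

Great circle: cos σ = sin φ₁ sin φ₂ + cos φ₁ cos φ₂ cos Δλ,  σ = 0.6944 rad → d_gc = 4419.0 km
Rhumb line: Δψ = +0.7754, q = Δφ/Δψ = 0.5157, d_rh = R√(Δφ²+q²Δλ²) = 4611.4 km
Excess = 4611.4 − 4419.0 = 192.4 ≈ 192 km

192 km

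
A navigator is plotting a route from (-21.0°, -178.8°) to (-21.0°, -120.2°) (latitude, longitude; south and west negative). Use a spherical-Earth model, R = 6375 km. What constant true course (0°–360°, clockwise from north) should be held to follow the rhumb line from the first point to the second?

Δψ = ln[tan(π/4+φ₂/2)/tan(π/4+φ₁/2)] = +0.0000
Δλ = +1.0228 rad (taken the short way round)
course = atan2(Δλ, Δψ) = 90.00°

90.0°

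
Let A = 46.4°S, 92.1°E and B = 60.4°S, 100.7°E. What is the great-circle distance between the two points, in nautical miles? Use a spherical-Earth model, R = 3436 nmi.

Haversine: a = sin²(Δφ/2)+cos φ₁ cos φ₂ sin²(Δλ/2) = 0.01677;  σ = 2·atan2(√a,√(1−a))
σ = 14.880° → d = Rσ = 3436·0.25970 = 892 nmi

892 nmi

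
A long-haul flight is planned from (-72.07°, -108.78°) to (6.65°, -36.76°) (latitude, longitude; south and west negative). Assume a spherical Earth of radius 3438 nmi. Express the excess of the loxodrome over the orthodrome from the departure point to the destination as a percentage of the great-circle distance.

Great circle: σ = 1.5866 rad → d_gc = Rσ = 5454.7 nmi
Rhumb: Δφ = +1.3739, Δλ = +1.2570, Δψ = +1.9630, q = Δφ/Δψ = 0.6999 → d_rh = R√(Δφ²+q²Δλ²) = 5609.0 nmi
Excess = (5609.0 − 5454.7) / 5454.7 = 154.3 / 5454.7 = 2.83% ≈ 2.8%

2.8%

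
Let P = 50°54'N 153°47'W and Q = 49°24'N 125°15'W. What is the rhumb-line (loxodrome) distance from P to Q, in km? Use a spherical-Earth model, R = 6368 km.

Δψ = ln[tan(π/4+φ₂/2)/tan(π/4+φ₁/2)] = -0.0409;  Δφ = -0.0262 rad,  Δλ = +0.4980 rad
q = Δφ/Δψ = 0.6407
d = R·√(Δφ² + q²Δλ²) = 6368·0.32015 = 2039 km

2039 km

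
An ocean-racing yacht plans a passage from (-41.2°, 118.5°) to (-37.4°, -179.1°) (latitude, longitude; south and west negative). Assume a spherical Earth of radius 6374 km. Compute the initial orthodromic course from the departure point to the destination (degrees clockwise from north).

N = sin Δλ·cos φ₂ = +0.7040;  D = cos φ₁ sin φ₂ − sin φ₁ cos φ₂ cos Δλ = -0.2146
initial course = atan2(N, D) = 106.95°

107.0°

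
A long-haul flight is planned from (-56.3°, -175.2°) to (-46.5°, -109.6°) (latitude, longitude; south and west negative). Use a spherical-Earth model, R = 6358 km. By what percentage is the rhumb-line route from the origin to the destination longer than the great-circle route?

Great circle: σ = 0.7055 rad → d_gc = Rσ = 4485.9 km
Rhumb: Δφ = +0.1710, Δλ = +1.1449, Δψ = +0.2756, q = Δφ/Δψ = 0.6207 → d_rh = R√(Δφ²+q²Δλ²) = 4647.5 km
Excess = (4647.5 − 4485.9) / 4485.9 = 161.6 / 4485.9 = 3.60% ≈ 3.6%

3.6%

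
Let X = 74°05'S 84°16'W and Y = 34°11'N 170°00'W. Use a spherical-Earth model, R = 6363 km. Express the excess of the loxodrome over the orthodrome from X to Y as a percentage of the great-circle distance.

Great circle: σ = 2.1217 rad → d_gc = Rσ = 13500.1 km
Rhumb: Δφ = +1.8896, Δλ = -1.4963, Δψ = +2.6031, q = Δφ/Δψ = 0.7259 → d_rh = R√(Δφ²+q²Δλ²) = 13868.5 km
Excess = (13868.5 − 13500.1) / 13500.1 = 368.4 / 13500.1 = 2.73% ≈ 2.7%

2.7%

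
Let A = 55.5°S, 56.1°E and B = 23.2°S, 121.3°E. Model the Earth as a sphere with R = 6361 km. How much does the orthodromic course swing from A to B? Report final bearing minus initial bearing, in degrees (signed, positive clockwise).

At departure: θ₁ = atan2(sin Δλ cos φ₂, cos φ₁ sin φ₂ − sin φ₁ cos φ₂ cos Δλ) = 83.53°
At arrival: θ₂ = atan2(sin Δλ cos φ₁, −cos φ₂ sin φ₁ + sin φ₂ cos φ₁ cos Δλ) = 37.76°
Δθ = θ₂ − θ₁ = -45.8°

-45.8°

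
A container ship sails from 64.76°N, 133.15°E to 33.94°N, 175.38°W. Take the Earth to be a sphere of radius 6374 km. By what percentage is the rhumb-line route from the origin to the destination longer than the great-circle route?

Great circle: σ = 0.7592 rad → d_gc = Rσ = 4839.1 km
Rhumb: Δφ = -0.5379, Δλ = +0.8983, Δψ = -0.8662, q = Δφ/Δψ = 0.6210 → d_rh = R√(Δφ²+q²Δλ²) = 4939.6 km
Excess = (4939.6 − 4839.1) / 4839.1 = 100.5 / 4839.1 = 2.08% ≈ 2.1%

2.1%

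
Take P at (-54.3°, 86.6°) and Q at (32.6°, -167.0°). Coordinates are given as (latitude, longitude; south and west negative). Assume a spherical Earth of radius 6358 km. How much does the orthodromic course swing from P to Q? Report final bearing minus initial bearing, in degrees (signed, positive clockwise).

-38.2°

At departure: θ₁ = atan2(sin Δλ cos φ₂, cos φ₁ sin φ₂ − sin φ₁ cos φ₂ cos Δλ) = 81.47°
At arrival: θ₂ = atan2(sin Δλ cos φ₁, −cos φ₂ sin φ₁ + sin φ₂ cos φ₁ cos Δλ) = 43.24°
Δθ = θ₂ − θ₁ = -38.2°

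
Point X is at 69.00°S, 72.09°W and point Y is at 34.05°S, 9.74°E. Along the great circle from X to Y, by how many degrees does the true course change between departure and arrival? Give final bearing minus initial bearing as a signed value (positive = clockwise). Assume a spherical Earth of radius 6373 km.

-70.9°

At departure: θ₁ = atan2(sin Δλ cos φ₂, cos φ₁ sin φ₂ − sin φ₁ cos φ₂ cos Δλ) = 96.31°
At arrival: θ₂ = atan2(sin Δλ cos φ₁, −cos φ₂ sin φ₁ + sin φ₂ cos φ₁ cos Δλ) = 25.46°
Δθ = θ₂ − θ₁ = -70.9°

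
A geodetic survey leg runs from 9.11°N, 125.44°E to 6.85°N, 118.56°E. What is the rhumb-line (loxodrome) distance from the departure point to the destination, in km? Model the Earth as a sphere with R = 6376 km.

799 km

Δψ = ln[tan(π/4+φ₂/2)/tan(π/4+φ₁/2)] = -0.0398;  Δφ = -0.0394 rad,  Δλ = -0.1201 rad
q = Δφ/Δψ = 0.9902
d = R·√(Δφ² + q²Δλ²) = 6376·0.12528 = 799 km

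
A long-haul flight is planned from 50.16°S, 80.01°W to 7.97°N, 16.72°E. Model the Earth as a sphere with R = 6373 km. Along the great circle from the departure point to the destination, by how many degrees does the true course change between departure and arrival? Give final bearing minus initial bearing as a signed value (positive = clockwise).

Initial bearing θ₁ = atan2(sin Δλ cos φ₂, cos φ₁ sin φ₂ − sin φ₁ cos φ₂ cos Δλ) = 90.02°
Final bearing θ₂ = (initial bearing from the destination back to the start) + 180° = 40.31°
Δθ = θ₂ − θ₁ = -49.7°

-49.7°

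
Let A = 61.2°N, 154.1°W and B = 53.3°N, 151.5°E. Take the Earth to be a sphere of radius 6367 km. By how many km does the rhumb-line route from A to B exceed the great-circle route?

Great circle: cos σ = sin φ₁ sin φ₂ + cos φ₁ cos φ₂ cos Δλ,  σ = 0.5152 rad → d_gc = 3280.2 km
Rhumb line: Δψ = -0.2561, q = Δφ/Δψ = 0.5385, d_rh = R√(Δφ²+q²Δλ²) = 3371.4 km
Excess = 3371.4 − 3280.2 = 91.2 ≈ 91 km

91 km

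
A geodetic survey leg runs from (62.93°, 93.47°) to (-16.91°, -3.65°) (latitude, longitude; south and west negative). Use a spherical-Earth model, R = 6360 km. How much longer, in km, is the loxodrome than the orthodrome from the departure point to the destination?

Great circle: cos σ = sin φ₁ sin φ₂ + cos φ₁ cos φ₂ cos Δλ,  σ = 1.8891 rad → d_gc = 12014.8 km
Rhumb line: Δψ = -1.7236, q = Δφ/Δψ = 0.8085, d_rh = R√(Δφ²+q²Δλ²) = 12430.1 km
Excess = 12430.1 − 12014.8 = 415.3 ≈ 415 km

415 km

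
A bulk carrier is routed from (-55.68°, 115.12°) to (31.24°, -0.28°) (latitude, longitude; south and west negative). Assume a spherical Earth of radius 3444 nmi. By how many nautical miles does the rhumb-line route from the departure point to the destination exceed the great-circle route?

187 nmi

Great circle: cos σ = sin φ₁ sin φ₂ + cos φ₁ cos φ₂ cos Δλ,  σ = 2.2589 rad → d_gc = 7779.8 nmi
Rhumb line: Δψ = +1.7496, q = Δφ/Δψ = 0.8671, d_rh = R√(Δφ²+q²Δλ²) = 7967.1 nmi
Excess = 7967.1 − 7779.8 = 187.3 ≈ 187 nmi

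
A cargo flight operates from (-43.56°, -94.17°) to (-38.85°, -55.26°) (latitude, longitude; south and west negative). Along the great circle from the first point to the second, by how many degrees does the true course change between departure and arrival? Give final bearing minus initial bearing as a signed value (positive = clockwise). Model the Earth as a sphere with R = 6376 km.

Initial bearing θ₁ = atan2(sin Δλ cos φ₂, cos φ₁ sin φ₂ − sin φ₁ cos φ₂ cos Δλ) = 94.32°
Final bearing θ₂ = (initial bearing from the destination back to the start) + 180° = 68.10°
Δθ = θ₂ − θ₁ = -26.2°

-26.2°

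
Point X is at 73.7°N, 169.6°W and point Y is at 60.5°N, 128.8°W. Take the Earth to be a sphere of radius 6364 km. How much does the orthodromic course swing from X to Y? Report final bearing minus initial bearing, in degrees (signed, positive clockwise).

At departure: θ₁ = atan2(sin Δλ cos φ₂, cos φ₁ sin φ₂ − sin φ₁ cos φ₂ cos Δλ) = 109.43°
At arrival: θ₂ = atan2(sin Δλ cos φ₁, −cos φ₂ sin φ₁ + sin φ₂ cos φ₁ cos Δλ) = 147.49°
Δθ = θ₂ − θ₁ = +38.1°

+38.1°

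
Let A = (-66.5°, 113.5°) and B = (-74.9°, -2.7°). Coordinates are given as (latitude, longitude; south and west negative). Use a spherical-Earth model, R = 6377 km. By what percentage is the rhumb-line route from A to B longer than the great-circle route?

17.7%

Great circle: σ = 0.5744 rad → d_gc = Rσ = 3662.8 km
Rhumb: Δφ = -0.1466, Δλ = -2.0281, Δψ = -0.4507, q = Δφ/Δψ = 0.3253 → d_rh = R√(Δφ²+q²Δλ²) = 4310.0 km
Excess = (4310.0 − 3662.8) / 3662.8 = 647.2 / 3662.8 = 17.67% ≈ 17.7%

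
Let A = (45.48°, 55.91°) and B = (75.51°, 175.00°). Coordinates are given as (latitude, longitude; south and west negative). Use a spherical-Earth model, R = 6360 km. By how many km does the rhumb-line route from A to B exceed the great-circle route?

941 km

Great circle: cos σ = sin φ₁ sin φ₂ + cos φ₁ cos φ₂ cos Δλ,  σ = 0.9210 rad → d_gc = 5857.5 km
Rhumb line: Δψ = +1.1693, q = Δφ/Δψ = 0.4482, d_rh = R√(Δφ²+q²Δλ²) = 6798.7 km
Excess = 6798.7 − 5857.5 = 941.2 ≈ 941 km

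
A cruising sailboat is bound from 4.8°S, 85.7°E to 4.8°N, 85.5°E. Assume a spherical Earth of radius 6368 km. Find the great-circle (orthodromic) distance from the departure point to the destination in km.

Haversine: a = sin²(Δφ/2)+cos φ₁ cos φ₂ sin²(Δλ/2) = 0.00701;  σ = 2·atan2(√a,√(1−a))
σ = 9.602° → d = Rσ = 6368·0.16759 = 1067 km

1067 km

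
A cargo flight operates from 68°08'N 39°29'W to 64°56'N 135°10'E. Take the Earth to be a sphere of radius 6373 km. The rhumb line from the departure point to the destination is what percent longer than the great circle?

Great circle: σ = 0.8182 rad → d_gc = Rσ = 5214.4 km
Rhumb: Δφ = -0.0559, Δλ = +3.0482, Δψ = -0.1405, q = Δφ/Δψ = 0.3976 → d_rh = R√(Δφ²+q²Δλ²) = 7732.4 km
Excess = (7732.4 − 5214.4) / 5214.4 = 2518.0 / 5214.4 = 48.29% ≈ 48.3%

48.3%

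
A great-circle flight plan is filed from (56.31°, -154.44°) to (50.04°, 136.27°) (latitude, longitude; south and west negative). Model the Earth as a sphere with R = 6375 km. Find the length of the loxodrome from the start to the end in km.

Δψ = ln[tan(π/4+φ₂/2)/tan(π/4+φ₁/2)] = -0.1830;  Δφ = -0.1094 rad,  Δλ = -1.2093 rad
q = Δφ/Δψ = 0.5980
d = R·√(Δφ² + q²Δλ²) = 6375·0.73142 = 4663 km

4663 km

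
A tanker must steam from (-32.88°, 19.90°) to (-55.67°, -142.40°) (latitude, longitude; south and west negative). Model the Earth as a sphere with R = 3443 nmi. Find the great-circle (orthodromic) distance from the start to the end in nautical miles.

Haversine: a = sin²(Δφ/2)+cos φ₁ cos φ₂ sin²(Δλ/2) = 0.50144;  σ = 2·atan2(√a,√(1−a))
σ = 90.165° → d = Rσ = 3443·1.57368 = 5418 nmi

5418 nmi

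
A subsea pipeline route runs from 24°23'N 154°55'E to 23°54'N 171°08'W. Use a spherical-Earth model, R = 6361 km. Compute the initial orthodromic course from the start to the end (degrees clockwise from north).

N = sin Δλ·cos φ₂ = +0.5106;  D = cos φ₁ sin φ₂ − sin φ₁ cos φ₂ cos Δλ = +0.0559
initial course = atan2(N, D) = 83.75°

83.8°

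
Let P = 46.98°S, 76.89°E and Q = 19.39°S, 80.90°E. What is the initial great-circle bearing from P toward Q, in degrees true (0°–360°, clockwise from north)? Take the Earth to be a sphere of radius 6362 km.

8.1°

θ = atan2( sin Δλ·cos φ₂ ,  cos φ₁ sin φ₂ − sin φ₁ cos φ₂ cos Δλ )
  = atan2(+0.0660, +0.4615) = 8.14°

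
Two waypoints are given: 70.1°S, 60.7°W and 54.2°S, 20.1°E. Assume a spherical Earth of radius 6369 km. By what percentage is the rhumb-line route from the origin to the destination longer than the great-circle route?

7.0%

Great circle: σ = 0.6527 rad → d_gc = Rσ = 4156.8 km
Rhumb: Δφ = +0.2775, Δλ = +1.4102, Δψ = +0.6104, q = Δφ/Δψ = 0.4546 → d_rh = R√(Δφ²+q²Δλ²) = 4449.5 km
Excess = (4449.5 − 4156.8) / 4156.8 = 292.7 / 4156.8 = 7.04% ≈ 7.0%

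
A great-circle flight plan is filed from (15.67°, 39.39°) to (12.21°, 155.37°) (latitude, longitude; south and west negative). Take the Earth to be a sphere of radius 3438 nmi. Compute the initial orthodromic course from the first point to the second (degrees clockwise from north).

70.0°

N = sin Δλ·cos φ₂ = +0.8786;  D = cos φ₁ sin φ₂ − sin φ₁ cos φ₂ cos Δλ = +0.3193
initial course = atan2(N, D) = 70.03°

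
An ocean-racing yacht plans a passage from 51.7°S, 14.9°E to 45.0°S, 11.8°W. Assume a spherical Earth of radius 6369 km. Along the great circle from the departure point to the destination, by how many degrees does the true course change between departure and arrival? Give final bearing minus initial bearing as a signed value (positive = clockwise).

+20.1°

At departure: θ₁ = atan2(sin Δλ cos φ₂, cos φ₁ sin φ₂ − sin φ₁ cos φ₂ cos Δλ) = 280.26°
At arrival: θ₂ = atan2(sin Δλ cos φ₁, −cos φ₂ sin φ₁ + sin φ₂ cos φ₁ cos Δλ) = 300.40°
Δθ = θ₂ − θ₁ = +20.1°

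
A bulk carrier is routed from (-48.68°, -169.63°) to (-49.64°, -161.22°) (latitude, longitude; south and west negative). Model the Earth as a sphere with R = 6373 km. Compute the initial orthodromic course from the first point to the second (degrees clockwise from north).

103.1°

θ = atan2( sin Δλ·cos φ₂ ,  cos φ₁ sin φ₂ − sin φ₁ cos φ₂ cos Δλ )
  = atan2(+0.0947, -0.0220) = 103.07°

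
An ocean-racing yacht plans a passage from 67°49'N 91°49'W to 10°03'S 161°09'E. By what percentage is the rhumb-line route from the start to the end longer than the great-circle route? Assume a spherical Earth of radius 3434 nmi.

6.0%

Great circle: σ = 1.8447 rad → d_gc = Rσ = 6334.7 nmi
Rhumb: Δφ = -1.3590, Δλ = -1.8681, Δψ = -1.8057, q = Δφ/Δψ = 0.7526 → d_rh = R√(Δφ²+q²Δλ²) = 6714.9 nmi
Excess = (6714.9 − 6334.7) / 6334.7 = 380.2 / 6334.7 = 6.00% ≈ 6.0%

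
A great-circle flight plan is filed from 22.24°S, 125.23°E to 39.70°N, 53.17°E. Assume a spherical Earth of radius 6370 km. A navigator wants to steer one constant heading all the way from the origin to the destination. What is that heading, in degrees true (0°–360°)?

Meridional parts: M(φ₁)=-0.3983, M(φ₂)=+0.7561 → ΔM = +1.1544;  Δλ = -1.2577 rad
tan C = Δλ / ΔM = -1.0895 → C = 312.55°

312.5°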